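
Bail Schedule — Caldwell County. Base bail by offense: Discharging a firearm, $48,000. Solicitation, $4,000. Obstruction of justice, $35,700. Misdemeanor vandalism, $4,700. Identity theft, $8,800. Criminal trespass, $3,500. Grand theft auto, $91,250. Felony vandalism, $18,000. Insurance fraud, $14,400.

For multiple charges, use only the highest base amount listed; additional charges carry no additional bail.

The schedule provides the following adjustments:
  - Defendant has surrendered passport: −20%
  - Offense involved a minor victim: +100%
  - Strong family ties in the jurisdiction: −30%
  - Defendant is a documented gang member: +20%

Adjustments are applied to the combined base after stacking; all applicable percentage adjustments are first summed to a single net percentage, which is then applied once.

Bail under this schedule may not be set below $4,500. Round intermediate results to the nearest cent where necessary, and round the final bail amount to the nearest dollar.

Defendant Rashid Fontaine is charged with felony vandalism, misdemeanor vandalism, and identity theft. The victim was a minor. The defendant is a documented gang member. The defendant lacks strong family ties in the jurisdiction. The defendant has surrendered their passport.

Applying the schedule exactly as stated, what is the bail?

Base amounts from the schedule: felony vandalism $18,000; misdemeanor vandalism $4,700; identity theft $8,800.
Stacking rule: use the highest base only. Highest is felony vandalism at $18,000. Combined base = $18,000.
Net percentage adjustment: −20% +100% +20% = +100%. $18,000 × 2 = $36,000.
$36,000 is at or above the $4,500 minimum.

$36,000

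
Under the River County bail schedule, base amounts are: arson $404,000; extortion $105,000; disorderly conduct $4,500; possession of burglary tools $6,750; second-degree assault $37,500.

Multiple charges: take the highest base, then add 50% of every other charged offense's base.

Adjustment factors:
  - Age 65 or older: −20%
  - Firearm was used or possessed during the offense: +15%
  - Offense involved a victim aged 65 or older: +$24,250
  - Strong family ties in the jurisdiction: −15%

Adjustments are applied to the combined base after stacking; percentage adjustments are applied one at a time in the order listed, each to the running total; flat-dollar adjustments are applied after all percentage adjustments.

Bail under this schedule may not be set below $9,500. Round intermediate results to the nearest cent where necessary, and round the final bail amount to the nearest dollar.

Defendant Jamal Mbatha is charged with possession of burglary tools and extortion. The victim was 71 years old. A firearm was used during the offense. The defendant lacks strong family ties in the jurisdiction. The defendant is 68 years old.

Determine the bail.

$123,955

Base amounts from the schedule: possession of burglary tools $6,750; extortion $105,000.
Stacking rule: highest base plus 50% of each additional charge. Highest is extortion at $105,000. Additional: $6,750 × 50% = $3,375. Combined base = $105,000 + $3,375 = $108,375.
Age 65 or older (−20%): $108,375 × 0.8 = $86,700.
Firearm was used or possessed during the offense (+15%): $86,700 × 1.15 = $99,705.
Offense involved a victim aged 65 or older (+$24,250 flat): $99,705 + $24,250 = $123,955.
$123,955 is at or above the $9,500 minimum.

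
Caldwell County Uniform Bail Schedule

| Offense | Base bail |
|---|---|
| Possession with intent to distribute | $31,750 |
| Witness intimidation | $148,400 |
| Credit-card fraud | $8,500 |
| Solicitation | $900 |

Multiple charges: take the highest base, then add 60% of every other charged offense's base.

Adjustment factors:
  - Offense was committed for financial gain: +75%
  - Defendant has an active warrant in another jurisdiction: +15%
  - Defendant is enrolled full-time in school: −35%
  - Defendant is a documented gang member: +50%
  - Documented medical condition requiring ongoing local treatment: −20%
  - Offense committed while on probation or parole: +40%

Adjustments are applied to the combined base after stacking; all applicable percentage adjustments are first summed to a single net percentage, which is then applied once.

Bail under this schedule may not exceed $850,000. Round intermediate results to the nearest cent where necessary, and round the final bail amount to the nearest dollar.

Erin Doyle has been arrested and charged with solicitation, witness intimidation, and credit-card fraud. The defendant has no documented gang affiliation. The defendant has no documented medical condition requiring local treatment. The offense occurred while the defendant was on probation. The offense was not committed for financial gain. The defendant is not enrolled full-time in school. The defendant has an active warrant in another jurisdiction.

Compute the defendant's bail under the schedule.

Base amounts from the schedule: solicitation $900; witness intimidation $148,400; credit-card fraud $8,500.
Stacking rule: highest base plus 60% of each additional charge. Highest is witness intimidation at $148,400. Additional: $900 × 60% = $540; $8,500 × 60% = $5,100. Combined base = $148,400 + $5,640 = $154,040.
Net percentage adjustment: +15% +40% = +55%. $154,040 × 1.55 = $238,762.
$238,762 is within the $850,000 maximum.

$238,762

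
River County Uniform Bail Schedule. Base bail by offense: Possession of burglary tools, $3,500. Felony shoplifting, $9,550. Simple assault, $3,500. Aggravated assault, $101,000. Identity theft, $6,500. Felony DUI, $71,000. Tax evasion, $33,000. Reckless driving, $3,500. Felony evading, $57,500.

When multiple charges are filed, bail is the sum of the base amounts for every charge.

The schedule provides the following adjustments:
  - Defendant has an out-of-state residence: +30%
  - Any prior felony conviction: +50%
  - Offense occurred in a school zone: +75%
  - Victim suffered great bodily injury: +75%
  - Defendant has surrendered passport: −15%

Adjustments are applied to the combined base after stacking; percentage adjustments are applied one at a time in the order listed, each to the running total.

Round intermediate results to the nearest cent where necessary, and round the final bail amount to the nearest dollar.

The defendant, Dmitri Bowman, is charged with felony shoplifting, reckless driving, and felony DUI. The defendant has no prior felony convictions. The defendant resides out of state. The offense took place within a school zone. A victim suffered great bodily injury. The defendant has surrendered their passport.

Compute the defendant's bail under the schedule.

Base amounts from the schedule: felony shoplifting $9,550; reckless driving $3,500; felony DUI $71,000.
Stacking rule: sum of all bases. $9,550 + $3,500 + $71,000 = $84,050.
Defendant has an out-of-state residence (+30%): $84,050 × 1.3 = $109,265.
Offense occurred in a school zone (+75%): $109,265 × 1.75 = $191,213.75.
Victim suffered great bodily injury (+75%): $191,213.75 × 1.75 = $334,624.06.
Defendant has surrendered passport (−15%): $334,624.06 × 0.85 = $284,430.45.
Rounded to the nearest dollar: $284,430.

$284,430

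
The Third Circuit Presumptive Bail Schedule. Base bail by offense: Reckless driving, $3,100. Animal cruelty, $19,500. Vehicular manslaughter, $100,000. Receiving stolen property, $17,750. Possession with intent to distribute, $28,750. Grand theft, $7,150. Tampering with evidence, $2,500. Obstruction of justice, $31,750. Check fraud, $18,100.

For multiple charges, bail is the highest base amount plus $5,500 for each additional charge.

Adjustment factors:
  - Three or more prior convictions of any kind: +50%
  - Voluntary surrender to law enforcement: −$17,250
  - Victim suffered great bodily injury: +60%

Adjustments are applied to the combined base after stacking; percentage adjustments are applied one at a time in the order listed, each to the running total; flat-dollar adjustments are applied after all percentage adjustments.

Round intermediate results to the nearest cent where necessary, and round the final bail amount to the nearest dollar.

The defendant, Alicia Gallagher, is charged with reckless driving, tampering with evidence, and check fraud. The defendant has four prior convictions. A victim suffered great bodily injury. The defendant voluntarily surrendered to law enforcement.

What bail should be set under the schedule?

Base amounts from the schedule: reckless driving $3,100; tampering with evidence $2,500; check fraud $18,100.
Stacking rule: highest base plus $5,500 per additional charge. Highest is check fraud at $18,100; 2 additional charges → +$11,000. Combined base = $29,100.
Three or more prior convictions of any kind (+50%): $29,100 × 1.5 = $43,650.
Victim suffered great bodily injury (+60%): $43,650 × 1.6 = $69,840.
Voluntary surrender to law enforcement (−$17,250 flat): $69,840 − $17,250 = $52,590.

$52,590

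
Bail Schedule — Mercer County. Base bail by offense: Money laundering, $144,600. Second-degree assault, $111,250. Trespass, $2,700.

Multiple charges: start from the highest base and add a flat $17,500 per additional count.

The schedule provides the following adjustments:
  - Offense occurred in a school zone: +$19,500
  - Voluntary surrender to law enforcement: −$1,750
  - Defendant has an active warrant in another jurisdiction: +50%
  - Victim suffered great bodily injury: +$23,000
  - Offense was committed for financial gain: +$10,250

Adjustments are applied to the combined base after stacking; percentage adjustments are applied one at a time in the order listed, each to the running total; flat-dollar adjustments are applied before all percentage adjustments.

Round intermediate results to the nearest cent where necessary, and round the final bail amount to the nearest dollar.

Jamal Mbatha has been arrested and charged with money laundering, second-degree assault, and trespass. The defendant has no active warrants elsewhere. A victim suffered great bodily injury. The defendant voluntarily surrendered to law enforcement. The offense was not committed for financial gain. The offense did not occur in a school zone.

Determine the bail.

$200,850

Base amounts from the schedule: money laundering $144,600; second-degree assault $111,250; trespass $2,700.
Stacking rule: highest base plus $17,500 per additional charge. Highest is money laundering at $144,600; 2 additional charges → +$35,000. Combined base = $179,600.
Voluntary surrender to law enforcement (−$1,750 flat): $179,600 − $1,750 = $177,850.
Victim suffered great bodily injury (+$23,000 flat): $177,850 + $23,000 = $200,850.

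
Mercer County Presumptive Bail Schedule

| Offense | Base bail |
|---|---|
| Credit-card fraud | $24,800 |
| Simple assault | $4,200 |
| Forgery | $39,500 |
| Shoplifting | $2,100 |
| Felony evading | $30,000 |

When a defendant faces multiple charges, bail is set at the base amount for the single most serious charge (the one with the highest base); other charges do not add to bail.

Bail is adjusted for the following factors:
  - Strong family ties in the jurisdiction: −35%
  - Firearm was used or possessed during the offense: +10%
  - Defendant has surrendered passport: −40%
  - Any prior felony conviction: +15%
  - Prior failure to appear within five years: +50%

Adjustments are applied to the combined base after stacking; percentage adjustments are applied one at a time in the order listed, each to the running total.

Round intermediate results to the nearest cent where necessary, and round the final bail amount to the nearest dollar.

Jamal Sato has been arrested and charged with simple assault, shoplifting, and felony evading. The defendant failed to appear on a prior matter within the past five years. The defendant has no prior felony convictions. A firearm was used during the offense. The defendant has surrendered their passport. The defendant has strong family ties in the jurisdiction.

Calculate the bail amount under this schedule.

Base amounts from the schedule: simple assault $4,200; shoplifting $2,100; felony evading $30,000.
Stacking rule: use the highest base only. Highest is felony evading at $30,000. Combined base = $30,000.
Strong family ties in the jurisdiction (−35%): $30,000 × 0.65 = $19,500.
Firearm was used or possessed during the offense (+10%): $19,500 × 1.1 = $21,450.
Defendant has surrendered passport (−40%): $21,450 × 0.6 = $12,870.
Prior failure to appear within five years (+50%): $12,870 × 1.5 = $19,305.

$19,305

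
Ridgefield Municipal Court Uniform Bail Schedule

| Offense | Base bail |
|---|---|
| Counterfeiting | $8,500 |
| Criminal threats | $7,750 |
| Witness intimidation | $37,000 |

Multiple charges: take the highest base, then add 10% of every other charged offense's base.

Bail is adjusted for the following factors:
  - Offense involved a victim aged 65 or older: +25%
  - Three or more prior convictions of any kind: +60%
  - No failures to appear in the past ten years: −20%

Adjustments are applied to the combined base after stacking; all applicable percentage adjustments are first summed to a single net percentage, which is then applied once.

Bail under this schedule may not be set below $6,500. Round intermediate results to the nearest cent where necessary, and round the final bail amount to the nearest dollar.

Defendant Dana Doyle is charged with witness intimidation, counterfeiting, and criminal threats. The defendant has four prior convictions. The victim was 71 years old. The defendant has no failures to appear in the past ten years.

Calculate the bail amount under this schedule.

$63,731

Base amounts from the schedule: witness intimidation $37,000; counterfeiting $8,500; criminal threats $7,750.
Stacking rule: highest base plus 10% of each additional charge. Highest is witness intimidation at $37,000. Additional: $8,500 × 10% = $850; $7,750 × 10% = $775. Combined base = $37,000 + $1,625 = $38,625.
Net percentage adjustment: +25% +60% −20% = +65%. $38,625 × 1.65 = $63,731.25.
$63,731.25 is at or above the $6,500 minimum.
Rounded to the nearest dollar: $63,731.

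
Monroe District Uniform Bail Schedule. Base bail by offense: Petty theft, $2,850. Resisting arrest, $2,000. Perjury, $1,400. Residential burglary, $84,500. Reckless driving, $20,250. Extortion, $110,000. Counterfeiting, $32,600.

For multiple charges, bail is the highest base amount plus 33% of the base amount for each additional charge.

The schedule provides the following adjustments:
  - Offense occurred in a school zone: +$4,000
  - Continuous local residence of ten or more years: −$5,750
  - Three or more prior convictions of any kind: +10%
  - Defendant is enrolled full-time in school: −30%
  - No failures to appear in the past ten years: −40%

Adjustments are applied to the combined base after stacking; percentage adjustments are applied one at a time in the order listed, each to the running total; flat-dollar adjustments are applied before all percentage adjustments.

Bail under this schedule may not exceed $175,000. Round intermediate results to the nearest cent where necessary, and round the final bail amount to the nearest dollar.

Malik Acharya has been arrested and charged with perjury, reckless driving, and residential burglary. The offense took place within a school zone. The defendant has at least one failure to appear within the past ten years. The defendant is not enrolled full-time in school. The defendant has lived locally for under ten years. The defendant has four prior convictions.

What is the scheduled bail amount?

Base amounts from the schedule: perjury $1,400; reckless driving $20,250; residential burglary $84,500.
Stacking rule: highest base plus 33% of each additional charge. Highest is residential burglary at $84,500. Additional: $1,400 × 33% = $462; $20,250 × 33% = $6,682.50. Combined base = $84,500 + $7,144.50 = $91,644.50.
Offense occurred in a school zone (+$4,000 flat): $91,644.50 + $4,000 = $95,644.50.
Three or more prior convictions of any kind (+10%): $95,644.50 × 1.1 = $105,208.95.
$105,208.95 is within the $175,000 maximum.
Rounded to the nearest dollar: $105,209.

$105,209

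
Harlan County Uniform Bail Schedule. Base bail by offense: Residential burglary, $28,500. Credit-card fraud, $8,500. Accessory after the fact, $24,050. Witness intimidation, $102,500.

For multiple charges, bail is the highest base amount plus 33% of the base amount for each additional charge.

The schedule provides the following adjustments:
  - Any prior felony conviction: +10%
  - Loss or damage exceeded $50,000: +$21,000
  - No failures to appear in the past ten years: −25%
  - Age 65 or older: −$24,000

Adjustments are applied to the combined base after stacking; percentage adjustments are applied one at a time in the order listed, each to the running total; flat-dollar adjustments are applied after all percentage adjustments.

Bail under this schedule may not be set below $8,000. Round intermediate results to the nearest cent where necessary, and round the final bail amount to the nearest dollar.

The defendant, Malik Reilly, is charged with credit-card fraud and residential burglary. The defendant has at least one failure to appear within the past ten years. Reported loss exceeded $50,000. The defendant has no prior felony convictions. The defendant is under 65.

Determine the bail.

Base amounts from the schedule: credit-card fraud $8,500; residential burglary $28,500.
Stacking rule: highest base plus 33% of each additional charge. Highest is residential burglary at $28,500. Additional: $8,500 × 33% = $2,805. Combined base = $28,500 + $2,805 = $31,305.
Loss or damage exceeded $50,000 (+$21,000 flat): $31,305 + $21,000 = $52,305.
$52,305 is at or above the $8,000 minimum.

$52,305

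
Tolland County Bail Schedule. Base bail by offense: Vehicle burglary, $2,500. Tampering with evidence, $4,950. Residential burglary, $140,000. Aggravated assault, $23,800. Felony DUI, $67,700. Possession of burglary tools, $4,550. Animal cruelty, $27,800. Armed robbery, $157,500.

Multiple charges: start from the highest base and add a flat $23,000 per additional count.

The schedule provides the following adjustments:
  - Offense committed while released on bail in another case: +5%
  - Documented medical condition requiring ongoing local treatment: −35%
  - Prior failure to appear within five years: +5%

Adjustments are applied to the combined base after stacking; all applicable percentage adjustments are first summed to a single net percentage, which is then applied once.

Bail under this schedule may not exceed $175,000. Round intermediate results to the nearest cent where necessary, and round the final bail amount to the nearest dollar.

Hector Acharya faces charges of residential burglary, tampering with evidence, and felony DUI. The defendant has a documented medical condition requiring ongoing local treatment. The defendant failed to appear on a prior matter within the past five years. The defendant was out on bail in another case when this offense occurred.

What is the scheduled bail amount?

$139,500

Base amounts from the schedule: residential burglary $140,000; tampering with evidence $4,950; felony DUI $67,700.
Stacking rule: highest base plus $23,000 per additional charge. Highest is residential burglary at $140,000; 2 additional charges → +$46,000. Combined base = $186,000.
Net percentage adjustment: +5% −35% +5% = −25%. $186,000 × 0.75 = $139,500.
$139,500 is within the $175,000 maximum.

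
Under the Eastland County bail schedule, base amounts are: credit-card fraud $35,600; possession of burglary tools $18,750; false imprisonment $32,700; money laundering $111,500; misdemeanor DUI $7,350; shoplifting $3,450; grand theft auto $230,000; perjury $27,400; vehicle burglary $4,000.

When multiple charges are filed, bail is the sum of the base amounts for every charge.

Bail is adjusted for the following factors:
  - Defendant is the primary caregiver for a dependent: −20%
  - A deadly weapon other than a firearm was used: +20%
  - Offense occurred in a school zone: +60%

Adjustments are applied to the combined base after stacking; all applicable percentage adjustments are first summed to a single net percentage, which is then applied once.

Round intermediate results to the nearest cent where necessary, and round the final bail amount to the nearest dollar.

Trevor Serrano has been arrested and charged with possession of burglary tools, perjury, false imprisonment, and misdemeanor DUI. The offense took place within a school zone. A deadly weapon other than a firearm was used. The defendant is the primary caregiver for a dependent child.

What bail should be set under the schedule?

$137,920

Base amounts from the schedule: possession of burglary tools $18,750; perjury $27,400; false imprisonment $32,700; misdemeanor DUI $7,350.
Stacking rule: sum of all bases. $18,750 + $27,400 + $32,700 + $7,350 = $86,200.
Net percentage adjustment: −20% +20% +60% = +60%. $86,200 × 1.6 = $137,920.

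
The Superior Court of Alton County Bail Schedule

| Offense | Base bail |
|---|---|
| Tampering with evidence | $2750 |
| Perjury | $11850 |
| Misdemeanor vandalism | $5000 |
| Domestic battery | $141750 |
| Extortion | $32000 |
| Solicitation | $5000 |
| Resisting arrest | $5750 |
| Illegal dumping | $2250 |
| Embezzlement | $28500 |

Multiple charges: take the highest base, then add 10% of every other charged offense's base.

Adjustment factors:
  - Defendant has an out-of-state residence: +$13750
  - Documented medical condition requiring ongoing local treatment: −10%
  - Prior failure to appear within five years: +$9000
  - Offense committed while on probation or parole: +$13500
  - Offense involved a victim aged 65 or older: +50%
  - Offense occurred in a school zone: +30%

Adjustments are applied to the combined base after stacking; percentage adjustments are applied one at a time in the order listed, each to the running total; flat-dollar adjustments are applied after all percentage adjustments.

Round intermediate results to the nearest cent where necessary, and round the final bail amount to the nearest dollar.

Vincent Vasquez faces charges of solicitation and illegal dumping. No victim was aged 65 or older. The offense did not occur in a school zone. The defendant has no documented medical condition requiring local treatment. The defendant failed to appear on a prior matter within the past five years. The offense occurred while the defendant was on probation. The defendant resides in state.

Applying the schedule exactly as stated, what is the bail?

$27725

Base amounts from the schedule: solicitation $5000; illegal dumping $2250.
Stacking rule: highest base plus 10% of each additional charge. Highest is solicitation at $5000. Additional: $2250 × 10% = $225. Combined base = $5000 + $225 = $5225.
Prior failure to appear within five years (+$9000 flat): $5225 + $9000 = $14225.
Offense committed while on probation or parole (+$13500 flat): $14225 + $13500 = $27725.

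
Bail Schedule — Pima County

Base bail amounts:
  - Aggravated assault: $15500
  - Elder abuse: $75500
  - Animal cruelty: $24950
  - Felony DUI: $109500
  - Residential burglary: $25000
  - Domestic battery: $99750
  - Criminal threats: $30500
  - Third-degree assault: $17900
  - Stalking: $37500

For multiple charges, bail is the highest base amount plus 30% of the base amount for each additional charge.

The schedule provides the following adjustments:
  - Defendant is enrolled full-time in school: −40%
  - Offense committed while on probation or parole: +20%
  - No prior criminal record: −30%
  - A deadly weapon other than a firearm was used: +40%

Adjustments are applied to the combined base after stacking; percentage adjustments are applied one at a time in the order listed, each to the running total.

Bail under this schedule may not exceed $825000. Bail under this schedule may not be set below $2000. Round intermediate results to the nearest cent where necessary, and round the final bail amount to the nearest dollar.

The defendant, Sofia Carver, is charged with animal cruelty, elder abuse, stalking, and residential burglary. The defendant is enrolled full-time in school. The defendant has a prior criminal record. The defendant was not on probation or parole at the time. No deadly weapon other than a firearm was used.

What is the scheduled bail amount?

Base amounts from the schedule: animal cruelty $24950; elder abuse $75500; stalking $37500; residential burglary $25000.
Stacking rule: highest base plus 30% of each additional charge. Highest is elder abuse at $75500. Additional: $24950 × 30% = $7485; $37500 × 30% = $11250; $25000 × 30% = $7500. Combined base = $75500 + $26235 = $101735.
Defendant is enrolled full-time in school (−40%): $101735 × 0.6 = $61041.
$61041 is within the $825000 maximum.
$61041 is at or above the $2000 minimum.

$61041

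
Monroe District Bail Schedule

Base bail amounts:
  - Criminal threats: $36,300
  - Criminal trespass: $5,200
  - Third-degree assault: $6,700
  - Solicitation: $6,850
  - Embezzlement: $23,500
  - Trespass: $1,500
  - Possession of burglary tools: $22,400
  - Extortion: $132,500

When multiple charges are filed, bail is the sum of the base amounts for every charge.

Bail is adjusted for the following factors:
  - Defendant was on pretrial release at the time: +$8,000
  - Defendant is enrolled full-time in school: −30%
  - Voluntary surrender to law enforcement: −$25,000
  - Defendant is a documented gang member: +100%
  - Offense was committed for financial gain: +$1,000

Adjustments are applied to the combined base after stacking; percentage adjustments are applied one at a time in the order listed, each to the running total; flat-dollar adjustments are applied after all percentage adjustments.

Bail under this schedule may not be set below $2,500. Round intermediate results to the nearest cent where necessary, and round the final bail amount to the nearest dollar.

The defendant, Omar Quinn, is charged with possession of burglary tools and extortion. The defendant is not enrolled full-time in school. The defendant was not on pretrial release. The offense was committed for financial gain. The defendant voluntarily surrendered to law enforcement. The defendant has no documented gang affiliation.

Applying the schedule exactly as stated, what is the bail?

Base amounts from the schedule: possession of burglary tools $22,400; extortion $132,500.
Stacking rule: sum of all bases. $22,400 + $132,500 = $154,900.
Voluntary surrender to law enforcement (−$25,000 flat): $154,900 − $25,000 = $129,900.
Offense was committed for financial gain (+$1,000 flat): $129,900 + $1,000 = $130,900.
$130,900 is at or above the $2,500 minimum.

$130,900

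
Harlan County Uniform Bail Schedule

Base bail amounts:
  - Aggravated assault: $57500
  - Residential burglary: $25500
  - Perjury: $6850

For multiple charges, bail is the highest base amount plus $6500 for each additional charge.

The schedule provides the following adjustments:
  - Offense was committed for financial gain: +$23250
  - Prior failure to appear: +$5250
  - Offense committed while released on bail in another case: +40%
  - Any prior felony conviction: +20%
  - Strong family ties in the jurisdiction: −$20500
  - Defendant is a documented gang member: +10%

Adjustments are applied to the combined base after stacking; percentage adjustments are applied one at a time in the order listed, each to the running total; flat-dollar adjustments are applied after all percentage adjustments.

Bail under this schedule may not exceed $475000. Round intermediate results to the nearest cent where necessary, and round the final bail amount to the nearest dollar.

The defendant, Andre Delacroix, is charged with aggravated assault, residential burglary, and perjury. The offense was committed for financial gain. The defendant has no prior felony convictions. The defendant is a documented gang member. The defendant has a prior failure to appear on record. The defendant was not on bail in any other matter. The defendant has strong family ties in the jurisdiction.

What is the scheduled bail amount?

$85550

Base amounts from the schedule: aggravated assault $57500; residential burglary $25500; perjury $6850.
Stacking rule: highest base plus $6500 per additional charge. Highest is aggravated assault at $57500; 2 additional charges → +$13000. Combined base = $70500.
Defendant is a documented gang member (+10%): $70500 × 1.1 = $77550.
Offense was committed for financial gain (+$23250 flat): $77550 + $23250 = $100800.
Prior failure to appear (+$5250 flat): $100800 + $5250 = $106050.
Strong family ties in the jurisdiction (−$20500 flat): $106050 − $20500 = $85550.
$85550 is within the $475000 maximum.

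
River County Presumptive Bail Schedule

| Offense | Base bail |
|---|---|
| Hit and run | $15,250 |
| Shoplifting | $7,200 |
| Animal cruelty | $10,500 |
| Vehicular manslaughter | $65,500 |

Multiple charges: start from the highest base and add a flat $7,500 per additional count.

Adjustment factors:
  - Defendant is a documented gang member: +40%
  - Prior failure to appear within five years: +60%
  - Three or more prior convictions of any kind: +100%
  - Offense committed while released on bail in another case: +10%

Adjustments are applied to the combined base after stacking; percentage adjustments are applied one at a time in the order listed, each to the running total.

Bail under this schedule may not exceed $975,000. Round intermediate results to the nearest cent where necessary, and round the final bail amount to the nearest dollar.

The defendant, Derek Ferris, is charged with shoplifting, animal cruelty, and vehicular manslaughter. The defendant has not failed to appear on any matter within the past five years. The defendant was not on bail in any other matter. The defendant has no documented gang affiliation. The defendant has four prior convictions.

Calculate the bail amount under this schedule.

$161,000

Base amounts from the schedule: shoplifting $7,200; animal cruelty $10,500; vehicular manslaughter $65,500.
Stacking rule: highest base plus $7,500 per additional charge. Highest is vehicular manslaughter at $65,500; 2 additional charges → +$15,000. Combined base = $80,500.
Three or more prior convictions of any kind (+100%): $80,500 × 2 = $161,000.
$161,000 is within the $975,000 maximum.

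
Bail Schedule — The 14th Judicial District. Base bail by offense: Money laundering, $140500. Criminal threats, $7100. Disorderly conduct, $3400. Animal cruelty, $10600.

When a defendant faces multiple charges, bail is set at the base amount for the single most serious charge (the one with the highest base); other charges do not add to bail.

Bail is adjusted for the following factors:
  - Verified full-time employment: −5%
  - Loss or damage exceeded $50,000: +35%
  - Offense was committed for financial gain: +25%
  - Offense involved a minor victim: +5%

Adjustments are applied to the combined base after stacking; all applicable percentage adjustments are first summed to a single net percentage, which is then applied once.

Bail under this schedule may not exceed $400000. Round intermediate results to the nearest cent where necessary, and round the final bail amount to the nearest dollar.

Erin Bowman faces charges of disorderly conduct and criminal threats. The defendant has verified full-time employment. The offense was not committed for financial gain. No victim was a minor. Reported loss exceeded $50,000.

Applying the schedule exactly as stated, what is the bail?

$9230

Base amounts from the schedule: disorderly conduct $3400; criminal threats $7100.
Stacking rule: use the highest base only. Highest is criminal threats at $7100. Combined base = $7100.
Net percentage adjustment: −5% +35% = +30%. $7100 × 1.3 = $9230.
$9230 is within the $400000 maximum.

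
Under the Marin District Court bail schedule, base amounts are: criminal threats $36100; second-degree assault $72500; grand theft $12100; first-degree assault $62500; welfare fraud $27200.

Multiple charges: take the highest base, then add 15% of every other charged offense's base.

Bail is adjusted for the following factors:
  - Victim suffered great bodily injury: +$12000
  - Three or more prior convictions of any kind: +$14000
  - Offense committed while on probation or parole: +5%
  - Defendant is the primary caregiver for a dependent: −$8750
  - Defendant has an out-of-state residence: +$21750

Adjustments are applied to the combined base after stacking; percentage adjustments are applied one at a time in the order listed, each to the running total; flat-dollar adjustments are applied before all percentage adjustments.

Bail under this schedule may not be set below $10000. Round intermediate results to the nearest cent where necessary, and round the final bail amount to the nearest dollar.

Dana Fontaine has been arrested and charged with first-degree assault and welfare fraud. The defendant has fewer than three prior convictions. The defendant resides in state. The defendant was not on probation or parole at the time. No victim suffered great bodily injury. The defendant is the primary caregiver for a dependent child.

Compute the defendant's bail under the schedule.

$57830

Base amounts from the schedule: first-degree assault $62500; welfare fraud $27200.
Stacking rule: highest base plus 15% of each additional charge. Highest is first-degree assault at $62500. Additional: $27200 × 15% = $4080. Combined base = $62500 + $4080 = $66580.
Defendant is the primary caregiver for a dependent (−$8750 flat): $66580 − $8750 = $57830.
$57830 is at or above the $10000 minimum.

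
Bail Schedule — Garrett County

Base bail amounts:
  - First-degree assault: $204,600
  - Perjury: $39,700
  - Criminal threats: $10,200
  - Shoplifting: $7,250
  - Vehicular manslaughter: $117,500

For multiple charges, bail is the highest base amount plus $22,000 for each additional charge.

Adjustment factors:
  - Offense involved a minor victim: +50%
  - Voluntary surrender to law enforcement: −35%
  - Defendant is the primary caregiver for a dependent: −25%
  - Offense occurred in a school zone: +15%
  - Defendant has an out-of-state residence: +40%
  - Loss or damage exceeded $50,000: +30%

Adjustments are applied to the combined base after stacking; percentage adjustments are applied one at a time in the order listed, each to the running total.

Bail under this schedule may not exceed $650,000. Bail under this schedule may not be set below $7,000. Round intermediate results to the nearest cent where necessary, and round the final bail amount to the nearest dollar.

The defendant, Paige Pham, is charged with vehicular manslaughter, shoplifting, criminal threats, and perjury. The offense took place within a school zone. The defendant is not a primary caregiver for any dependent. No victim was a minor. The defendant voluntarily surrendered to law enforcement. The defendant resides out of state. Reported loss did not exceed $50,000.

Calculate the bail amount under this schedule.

Base amounts from the schedule: vehicular manslaughter $117,500; shoplifting $7,250; criminal threats $10,200; perjury $39,700.
Stacking rule: highest base plus $22,000 per additional charge. Highest is vehicular manslaughter at $117,500; 3 additional charges → +$66,000. Combined base = $183,500.
Voluntary surrender to law enforcement (−35%): $183,500 × 0.65 = $119,275.
Offense occurred in a school zone (+15%): $119,275 × 1.15 = $137,166.25.
Defendant has an out-of-state residence (+40%): $137,166.25 × 1.4 = $192,032.75.
$192,032.75 is within the $650,000 maximum.
$192,032.75 is at or above the $7,000 minimum.
Rounded to the nearest dollar: $192,033.

$192,033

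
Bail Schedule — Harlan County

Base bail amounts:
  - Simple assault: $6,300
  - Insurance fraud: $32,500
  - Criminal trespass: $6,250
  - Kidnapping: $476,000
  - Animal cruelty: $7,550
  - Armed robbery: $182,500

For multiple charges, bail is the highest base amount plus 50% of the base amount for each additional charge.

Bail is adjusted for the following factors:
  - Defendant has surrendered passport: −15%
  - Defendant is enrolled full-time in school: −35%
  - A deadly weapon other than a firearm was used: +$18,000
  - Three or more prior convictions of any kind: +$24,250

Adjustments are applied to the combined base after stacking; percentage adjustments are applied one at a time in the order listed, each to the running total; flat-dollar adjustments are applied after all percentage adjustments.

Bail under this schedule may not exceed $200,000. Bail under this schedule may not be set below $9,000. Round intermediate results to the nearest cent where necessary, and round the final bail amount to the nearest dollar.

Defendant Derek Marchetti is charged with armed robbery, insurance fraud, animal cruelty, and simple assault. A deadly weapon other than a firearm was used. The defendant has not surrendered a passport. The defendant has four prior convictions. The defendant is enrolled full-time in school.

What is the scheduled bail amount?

$175,939

Base amounts from the schedule: armed robbery $182,500; insurance fraud $32,500; animal cruelty $7,550; simple assault $6,300.
Stacking rule: highest base plus 50% of each additional charge. Highest is armed robbery at $182,500. Additional: $32,500 × 50% = $16,250; $7,550 × 50% = $3,775; $6,300 × 50% = $3,150. Combined base = $182,500 + $23,175 = $205,675.
Defendant is enrolled full-time in school (−35%): $205,675 × 0.65 = $133,688.75.
A deadly weapon other than a firearm was used (+$18,000 flat): $133,688.75 + $18,000 = $151,688.75.
Three or more prior convictions of any kind (+$24,250 flat): $151,688.75 + $24,250 = $175,938.75.
$175,938.75 is within the $200,000 maximum.
$175,938.75 is at or above the $9,000 minimum.
Rounded to the nearest dollar: $175,939.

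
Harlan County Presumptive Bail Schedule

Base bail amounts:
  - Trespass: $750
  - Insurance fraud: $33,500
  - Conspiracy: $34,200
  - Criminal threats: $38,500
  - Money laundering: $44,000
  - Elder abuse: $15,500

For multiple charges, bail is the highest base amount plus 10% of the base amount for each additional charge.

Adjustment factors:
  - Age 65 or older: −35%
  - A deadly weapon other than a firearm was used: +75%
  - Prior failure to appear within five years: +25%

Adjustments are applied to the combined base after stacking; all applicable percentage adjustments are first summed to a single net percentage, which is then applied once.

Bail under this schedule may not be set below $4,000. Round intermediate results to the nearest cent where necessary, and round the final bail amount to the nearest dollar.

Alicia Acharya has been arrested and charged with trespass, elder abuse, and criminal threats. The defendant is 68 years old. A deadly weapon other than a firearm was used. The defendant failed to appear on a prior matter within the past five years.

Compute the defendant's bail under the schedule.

$66,206

Base amounts from the schedule: trespass $750; elder abuse $15,500; criminal threats $38,500.
Stacking rule: highest base plus 10% of each additional charge. Highest is criminal threats at $38,500. Additional: $750 × 10% = $75; $15,500 × 10% = $1,550. Combined base = $38,500 + $1,625 = $40,125.
Net percentage adjustment: −35% +75% +25% = +65%. $40,125 × 1.65 = $66,206.25.
$66,206.25 is at or above the $4,000 minimum.
Rounded to the nearest dollar: $66,206.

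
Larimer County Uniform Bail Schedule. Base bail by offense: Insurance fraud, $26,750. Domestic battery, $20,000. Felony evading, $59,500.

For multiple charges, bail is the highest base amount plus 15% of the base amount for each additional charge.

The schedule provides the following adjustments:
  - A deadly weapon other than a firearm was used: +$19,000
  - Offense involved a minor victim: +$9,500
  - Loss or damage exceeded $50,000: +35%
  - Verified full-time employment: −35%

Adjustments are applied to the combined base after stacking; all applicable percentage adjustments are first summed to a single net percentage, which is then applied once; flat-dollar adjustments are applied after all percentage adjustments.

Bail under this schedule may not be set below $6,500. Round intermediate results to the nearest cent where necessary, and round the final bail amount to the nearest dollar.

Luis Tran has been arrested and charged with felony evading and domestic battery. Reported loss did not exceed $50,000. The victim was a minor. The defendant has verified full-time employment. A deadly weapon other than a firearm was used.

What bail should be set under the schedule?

$69,125

Base amounts from the schedule: felony evading $59,500; domestic battery $20,000.
Stacking rule: highest base plus 15% of each additional charge. Highest is felony evading at $59,500. Additional: $20,000 × 15% = $3,000. Combined base = $59,500 + $3,000 = $62,500.
Verified full-time employment (−35%): $62,500 × 0.65 = $40,625.
A deadly weapon other than a firearm was used (+$19,000 flat): $40,625 + $19,000 = $59,625.
Offense involved a minor victim (+$9,500 flat): $59,625 + $9,500 = $69,125.
$69,125 is at or above the $6,500 minimum.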